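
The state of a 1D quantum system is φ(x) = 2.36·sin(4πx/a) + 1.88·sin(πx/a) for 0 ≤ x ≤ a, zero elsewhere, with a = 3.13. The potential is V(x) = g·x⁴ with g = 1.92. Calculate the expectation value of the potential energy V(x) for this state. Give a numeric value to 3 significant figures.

25.3

⟨V⟩ = ∫ V(x)·|φ|² dx / ∫|φ|² dx.
On 0 ≤ x ≤ a (j ≠ l): ∫sin²(jπx/a) dx = a/2, ∫sin(jπx/a)·sin(lπx/a) dx = 0; diagonal moments ∫x·sin²(jπx/a) dx = a²/4, ∫x²·sin²(jπx/a) dx = a³·(1/6 − 1/(4j²π²)); cross terms ∫x·sin(jπx/a)·sin(lπx/a) dx = 0 for j + l even and −4jla²/(π²(j² − l²)²) for j + l odd, ∫x²·sin(jπx/a)·sin(lπx/a) dx = (−1)^(j+l)·4jla³/(π²(j² − l²)²); higher powers the same way via product-to-sum and parts.
State is unnormalized: ∫|φ|² dx = 14.248, and ∫φ*·V(x)·φ dx = 360.48, so ⟨V⟩ = 360.48 / 14.248.
⟨V⟩ = 25.301.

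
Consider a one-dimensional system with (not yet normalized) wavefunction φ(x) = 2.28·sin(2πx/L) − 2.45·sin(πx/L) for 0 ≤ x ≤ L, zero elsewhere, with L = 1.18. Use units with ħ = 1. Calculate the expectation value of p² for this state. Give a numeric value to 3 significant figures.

p² φ = −ħ² d²φ/dx²; ⟨p²⟩ = −ħ² ∫ φ*·φ'' dx / ∫|φ|² dx.
d²/dx² sin(jπx/L) = −(jπ/L)²·sin(jπx/L); on 0 ≤ x ≤ L, ∫sin²(jπx/L) dx = L/2 and ∫sin(jπx/L)·sin(lπx/L) dx = 0 for j ≠ l, so only diagonal terms survive in ∫|φ|² and ∫φ·φ″; ∫φ·φ′ dx = [φ²/2] between the walls = 0.
State is unnormalized: ∫|φ|² dx = 6.6085, and ∫φ*·(−ħ² φ'') dx = 112.06, so ⟨p²⟩ = 112.06 / 6.6085.
⟨p²⟩ = 16.957.

17.0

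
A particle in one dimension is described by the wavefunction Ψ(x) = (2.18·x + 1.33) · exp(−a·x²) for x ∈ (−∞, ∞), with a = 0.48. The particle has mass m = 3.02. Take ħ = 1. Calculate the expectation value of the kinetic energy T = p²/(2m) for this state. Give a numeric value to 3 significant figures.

T = −(ħ²/2m) d²/dx², so ⟨T⟩ = −(ħ²/2m) ∫ Ψ*·Ψ'' dx / ∫|Ψ|² dx; with m = 3.02.
Expand each integrand as polynomial × e^(−2ax²) and use ∫x^(2j)·e^(−2ax²) dx = (2j−1)!!/(4a)^j · √(π/(2a)), odd powers → 0; here √(π/(2a)) = 1.8090. Differentiate with the product rule, d/dx e^(−ax²) = −2ax·e^(−ax²).
State is unnormalized: ∫|Ψ|² dx = 7.6776, and ∫Ψ*·(−ħ²/2m · Ψ'') dx = 1.3218, so ⟨T⟩ = 1.3218 / 7.6776.
⟨T⟩ = 0.17217.

0.172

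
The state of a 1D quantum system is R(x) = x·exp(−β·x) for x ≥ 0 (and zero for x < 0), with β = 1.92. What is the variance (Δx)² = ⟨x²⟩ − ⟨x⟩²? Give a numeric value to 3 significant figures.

0.203

Compute ⟨x⟩ and ⟨x²⟩ separately, then (Δx)² = ⟨x²⟩ − ⟨x⟩².
Every integrand reduces to terms xʲ·e^(−2βx) on [0, ∞); use ∫₀^∞ xʲ·e^(−2βx) dx = j!/(2β)^(j+1).
Normalization: ∫|R|² dx = 0.035321.
⟨x⟩ = 0.78125 and ⟨x²⟩ = 0.81380.
(Δx)² = 0.81380 − (0.78125)² = 0.20345.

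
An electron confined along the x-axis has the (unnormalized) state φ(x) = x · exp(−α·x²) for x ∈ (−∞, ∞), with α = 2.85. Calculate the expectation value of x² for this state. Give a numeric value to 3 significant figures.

0.263

⟨x²⟩ = ∫ x²·|φ|² dx / ∫|φ|² dx (integrals over the domain).
Expand each integrand as polynomial × e^(−2αx²) and use ∫x^(2j)·e^(−2αx²) dx = (2j−1)!!/(4α)^j · √(π/(2α)), odd powers → 0; here √(π/(2α)) = 0.74240.
State is unnormalized: ∫|φ|² dx = 0.065123, and ∫φ*·x²·φ dx = 0.017138, so ⟨x²⟩ = 0.017138 / 0.065123.
⟨x²⟩ = 0.26316.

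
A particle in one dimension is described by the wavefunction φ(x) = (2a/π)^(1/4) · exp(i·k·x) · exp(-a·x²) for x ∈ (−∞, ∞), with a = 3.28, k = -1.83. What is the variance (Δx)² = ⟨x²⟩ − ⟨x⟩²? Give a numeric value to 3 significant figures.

0.0762

Compute ⟨x⟩ and ⟨x²⟩ separately, then (Δx)² = ⟨x²⟩ − ⟨x⟩².
Gaussian moments: ∫x^(2j)·e^(−2ax²) dx = (2j−1)!!/(4a)^j · √(π/(2a)), odd powers integrate to 0; here √(π/(2a)) = 0.69203.
⟨x⟩ = 0.0000 and ⟨x²⟩ = 0.076220.
(Δx)² = 0.076220 − (0.0000)² = 0.076220.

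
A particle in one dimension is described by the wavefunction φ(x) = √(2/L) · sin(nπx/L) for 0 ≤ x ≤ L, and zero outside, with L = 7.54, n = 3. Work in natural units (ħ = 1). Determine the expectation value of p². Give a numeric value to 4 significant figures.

p² φ = −ħ² d²φ/dx²; ⟨p²⟩ = −ħ² ∫ φ*·φ'' dx.
d/dx sin(nπx/L) = (nπ/L)·cos(nπx/L) and d²/dx² sin(nπx/L) = −(nπ/L)²·sin(nπx/L); on 0 ≤ x ≤ L, ∫sin²(nπx/L) dx = L/2 and ∫sin(nπx/L)·cos(nπx/L) dx = 0.
⟨p²⟩ = 1.5624.

1.562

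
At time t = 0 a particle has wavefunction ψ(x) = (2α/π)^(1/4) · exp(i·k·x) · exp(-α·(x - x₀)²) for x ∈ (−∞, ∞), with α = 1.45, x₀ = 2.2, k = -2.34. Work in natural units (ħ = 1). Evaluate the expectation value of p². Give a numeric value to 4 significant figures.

p² ψ = −ħ² d²ψ/dx²; ⟨p²⟩ = −ħ² ∫ ψ*·ψ'' dx.
Gaussian moments (u = x − x₀): ∫u^(2j)·e^(−2αu²) du = (2j−1)!!/(4α)^j · √(π/(2α)), odd powers integrate to 0; here √(π/(2α)) = 1.0408. Derivatives: ψ′ = (ik − 2αu)·ψ, ψ″ = ((ik − 2αu)² − 2α)·ψ; the odd-in-u pieces drop out.
⟨p²⟩ = 6.9256.

6.926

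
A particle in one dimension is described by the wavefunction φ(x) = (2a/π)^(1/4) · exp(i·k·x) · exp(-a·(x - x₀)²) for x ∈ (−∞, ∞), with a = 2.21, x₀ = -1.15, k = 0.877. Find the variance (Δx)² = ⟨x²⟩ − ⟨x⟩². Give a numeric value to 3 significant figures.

Compute ⟨x⟩ and ⟨x²⟩ separately, then (Δx)² = ⟨x²⟩ − ⟨x⟩².
Gaussian moments (u = x − x₀): ∫u^(2j)·e^(−2au²) du = (2j−1)!!/(4a)^j · √(π/(2a)), odd powers integrate to 0; here √(π/(2a)) = 0.84307.
⟨x⟩ = -1.1500 and ⟨x²⟩ = 1.4356.
(Δx)² = 1.4356 − (-1.1500)² = 0.11312.

0.113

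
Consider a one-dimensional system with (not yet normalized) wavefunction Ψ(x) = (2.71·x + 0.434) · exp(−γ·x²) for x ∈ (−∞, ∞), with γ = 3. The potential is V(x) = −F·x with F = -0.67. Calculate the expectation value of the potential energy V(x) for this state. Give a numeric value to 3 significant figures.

0.164

⟨V⟩ = ∫ V(x)·|Ψ|² dx / ∫|Ψ|² dx.
Expand each integrand as polynomial × e^(−2γx²) and use ∫x^(2j)·e^(−2γx²) dx = (2j−1)!!/(4γ)^j · √(π/(2γ)), odd powers → 0; here √(π/(2γ)) = 0.72360.
State is unnormalized: ∫|Ψ|² dx = 0.57914, and ∫Ψ*·V(x)·Ψ dx = 0.095035, so ⟨V⟩ = 0.095035 / 0.57914.
⟨V⟩ = 0.16409.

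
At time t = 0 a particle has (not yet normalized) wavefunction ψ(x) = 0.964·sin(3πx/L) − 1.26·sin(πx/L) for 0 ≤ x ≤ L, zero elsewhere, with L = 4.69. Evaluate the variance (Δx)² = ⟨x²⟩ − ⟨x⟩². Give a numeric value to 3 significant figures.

0.278

Compute ⟨x⟩ and ⟨x²⟩ separately, then (Δx)² = ⟨x²⟩ − ⟨x⟩².
On 0 ≤ x ≤ L (j ≠ l): ∫sin²(jπx/L) dx = L/2, ∫sin(jπx/L)·sin(lπx/L) dx = 0; diagonal moments ∫x·sin²(jπx/L) dx = L²/4, ∫x²·sin²(jπx/L) dx = L³·(1/6 − 1/(4j²π²)); cross terms ∫x·sin(jπx/L)·sin(lπx/L) dx = 0 for j + l even and −4jlL²/(π²(j² − l²)²) for j + l odd, ∫x²·sin(jπx/L)·sin(lπx/L) dx = (−1)^(j+l)·4jlL³/(π²(j² − l²)²); higher powers the same way via product-to-sum and parts.
Normalization: ∫|ψ|² dx = 5.9021.
⟨x⟩ = 2.3450 and ⟨x²⟩ = 5.7768.
(Δx)² = 5.7768 − (2.3450)² = 0.27774.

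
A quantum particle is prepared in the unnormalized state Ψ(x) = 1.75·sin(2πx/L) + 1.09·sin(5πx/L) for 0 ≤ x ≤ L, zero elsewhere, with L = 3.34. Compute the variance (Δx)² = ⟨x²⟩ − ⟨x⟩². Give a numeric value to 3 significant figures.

0.818

Compute ⟨x⟩ and ⟨x²⟩ separately, then (Δx)² = ⟨x²⟩ − ⟨x⟩².
On 0 ≤ x ≤ L (j ≠ l): ∫sin²(jπx/L) dx = L/2, ∫sin(jπx/L)·sin(lπx/L) dx = 0; diagonal moments ∫x·sin²(jπx/L) dx = L²/4, ∫x²·sin²(jπx/L) dx = L³·(1/6 − 1/(4j²π²)); cross terms ∫x·sin(jπx/L)·sin(lπx/L) dx = 0 for j + l even and −4jlL²/(π²(j² − l²)²) for j + l odd, ∫x²·sin(jπx/L)·sin(lπx/L) dx = (−1)^(j+l)·4jlL³/(π²(j² − l²)²); higher powers the same way via product-to-sum and parts.
Normalization: ∫|Ψ|² dx = 7.0985.
⟨x⟩ = 1.6149 and ⟨x²⟩ = 3.4264.
(Δx)² = 3.4264 − (1.6149)² = 0.81848.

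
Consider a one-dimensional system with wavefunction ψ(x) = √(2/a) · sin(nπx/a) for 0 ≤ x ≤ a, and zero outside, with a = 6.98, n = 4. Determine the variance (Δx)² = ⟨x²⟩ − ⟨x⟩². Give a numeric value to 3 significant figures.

3.91

Compute ⟨x⟩ and ⟨x²⟩ separately, then (Δx)² = ⟨x²⟩ − ⟨x⟩².
With sin²θ = (1 − cos2θ)/2 on 0 ≤ x ≤ a: ∫sin²(nπx/a) dx = a/2, ∫x·sin²(nπx/a) dx = a²/4, ∫x²·sin²(nπx/a) dx = a³·(1/6 − 1/(4n²π²)); higher powers xᵏ the same way, integrating xᵏ·cos(2nπx/a) by parts.
⟨x⟩ = 3.4900 and ⟨x²⟩ = 16.086.
(Δx)² = 16.086 − (3.4900)² = 3.9058.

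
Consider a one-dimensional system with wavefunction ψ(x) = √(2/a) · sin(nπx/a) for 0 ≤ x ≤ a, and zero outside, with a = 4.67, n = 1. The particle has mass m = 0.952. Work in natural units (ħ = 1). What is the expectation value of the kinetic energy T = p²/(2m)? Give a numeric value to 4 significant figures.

T = −(ħ²/2m) d²/dx², so ⟨T⟩ = −(ħ²/2m) ∫ ψ*·ψ'' dx; with m = 0.952.
d/dx sin(nπx/a) = (nπ/a)·cos(nπx/a) and d²/dx² sin(nπx/a) = −(nπ/a)²·sin(nπx/a); on 0 ≤ x ≤ a, ∫sin²(nπx/a) dx = a/2 and ∫sin(nπx/a)·cos(nπx/a) dx = 0.
⟨T⟩ = 0.23768.

0.2377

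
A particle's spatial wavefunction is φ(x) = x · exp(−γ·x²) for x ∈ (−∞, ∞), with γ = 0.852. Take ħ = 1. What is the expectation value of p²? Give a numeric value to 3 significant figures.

p² φ = −ħ² d²φ/dx²; ⟨p²⟩ = −ħ² ∫ φ*·φ'' dx / ∫|φ|² dx.
Expand each integrand as polynomial × e^(−2γx²) and use ∫x^(2j)·e^(−2γx²) dx = (2j−1)!!/(4γ)^j · √(π/(2γ)), odd powers → 0; here √(π/(2γ)) = 1.3578. Differentiate with the product rule, d/dx e^(−γx²) = −2γx·e^(−γx²).
State is unnormalized: ∫|φ|² dx = 0.39842, and ∫φ*·(−ħ² φ'') dx = 1.0184, so ⟨p²⟩ = 1.0184 / 0.39842.
⟨p²⟩ = 2.5560.

2.56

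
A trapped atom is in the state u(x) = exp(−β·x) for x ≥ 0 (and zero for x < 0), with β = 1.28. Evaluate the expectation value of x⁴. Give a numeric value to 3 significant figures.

0.559

⟨x⁴⟩ = ∫ x⁴·|u|² dx / ∫|u|² dx (integrals over the domain).
Every integrand reduces to terms xʲ·e^(−2βx) on [0, ∞); use ∫₀^∞ xʲ·e^(−2βx) dx = j!/(2β)^(j+1).
State is unnormalized: ∫|u|² dx = 0.39063, and ∫u*·x⁴·u dx = 0.21828, so ⟨x⁴⟩ = 0.21828 / 0.39063.
⟨x⁴⟩ = 0.55879.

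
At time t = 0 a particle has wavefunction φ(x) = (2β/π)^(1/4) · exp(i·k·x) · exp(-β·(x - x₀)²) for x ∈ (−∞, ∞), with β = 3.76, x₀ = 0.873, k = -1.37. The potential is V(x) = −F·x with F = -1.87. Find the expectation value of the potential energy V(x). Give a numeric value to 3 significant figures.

⟨V⟩ = ∫ V(x)·|φ|² dx.
Gaussian moments (u = x − x₀): ∫u^(2j)·e^(−2βu²) du = (2j−1)!!/(4β)^j · √(π/(2β)), odd powers integrate to 0; here √(π/(2β)) = 0.64635.
⟨V⟩ = 1.6325.

1.63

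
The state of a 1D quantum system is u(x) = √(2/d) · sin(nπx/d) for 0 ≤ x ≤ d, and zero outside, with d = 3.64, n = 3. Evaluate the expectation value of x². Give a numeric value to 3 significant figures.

4.34

⟨x²⟩ = ∫ x²·|u|² dx (integrals over the domain).
With sin²θ = (1 − cos2θ)/2 on 0 ≤ x ≤ d: ∫sin²(nπx/d) dx = d/2, ∫x·sin²(nπx/d) dx = d²/4, ∫x²·sin²(nπx/d) dx = d³·(1/6 − 1/(4n²π²)); higher powers xᵏ the same way, integrating xᵏ·cos(2nπx/d) by parts.
⟨x²⟩ = 4.3420.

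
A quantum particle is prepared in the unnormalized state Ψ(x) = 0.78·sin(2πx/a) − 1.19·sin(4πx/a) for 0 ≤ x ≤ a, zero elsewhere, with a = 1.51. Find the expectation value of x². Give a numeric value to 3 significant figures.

0.652

⟨x²⟩ = ∫ x²·|Ψ|² dx / ∫|Ψ|² dx (integrals over the domain).
On 0 ≤ x ≤ a (j ≠ l): ∫sin²(jπx/a) dx = a/2, ∫sin(jπx/a)·sin(lπx/a) dx = 0; diagonal moments ∫x·sin²(jπx/a) dx = a²/4, ∫x²·sin²(jπx/a) dx = a³·(1/6 − 1/(4j²π²)); cross terms ∫x·sin(jπx/a)·sin(lπx/a) dx = 0 for j + l even and −4jla²/(π²(j² − l²)²) for j + l odd, ∫x²·sin(jπx/a)·sin(lπx/a) dx = (−1)^(j+l)·4jla³/(π²(j² − l²)²); higher powers the same way via product-to-sum and parts.
State is unnormalized: ∫|Ψ|² dx = 1.5285, and ∫Ψ*·x²·Ψ dx = 0.99682, so ⟨x²⟩ = 0.99682 / 1.5285.
⟨x²⟩ = 0.65215.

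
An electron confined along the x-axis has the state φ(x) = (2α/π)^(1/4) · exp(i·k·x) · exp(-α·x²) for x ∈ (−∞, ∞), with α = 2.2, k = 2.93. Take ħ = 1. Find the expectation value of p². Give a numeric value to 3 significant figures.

p² φ = −ħ² d²φ/dx²; ⟨p²⟩ = −ħ² ∫ φ*·φ'' dx.
Gaussian moments: ∫x^(2j)·e^(−2αx²) dx = (2j−1)!!/(4α)^j · √(π/(2α)), odd powers integrate to 0; here √(π/(2α)) = 0.84498. Derivatives: φ′ = (ik − 2αx)·φ, φ″ = ((ik − 2αx)² − 2α)·φ; the odd-in-x pieces drop out.
⟨p²⟩ = 10.785.

10.8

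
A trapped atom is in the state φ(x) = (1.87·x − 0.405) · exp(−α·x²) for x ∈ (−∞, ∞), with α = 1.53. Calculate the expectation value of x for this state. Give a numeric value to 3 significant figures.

⟨x⟩ = ∫ x·|φ|² dx / ∫|φ|² dx (integrals over the domain).
Expand each integrand as polynomial × e^(−2αx²) and use ∫x^(2j)·e^(−2αx²) dx = (2j−1)!!/(4α)^j · √(π/(2α)), odd powers → 0; here √(π/(2α)) = 1.0132.
State is unnormalized: ∫|φ|² dx = 0.74515, and ∫φ*·x·φ dx = -0.25078, so ⟨x⟩ = -0.25078 / 0.74515.
⟨x⟩ = -0.33655.

-0.337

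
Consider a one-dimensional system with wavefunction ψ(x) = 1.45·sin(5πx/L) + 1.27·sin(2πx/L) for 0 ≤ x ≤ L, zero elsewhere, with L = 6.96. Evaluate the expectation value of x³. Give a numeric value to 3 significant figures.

⟨x³⟩ = ∫ x³·|ψ|² dx / ∫|ψ|² dx (integrals over the domain).
On 0 ≤ x ≤ L (j ≠ l): ∫sin²(jπx/L) dx = L/2, ∫sin(jπx/L)·sin(lπx/L) dx = 0; diagonal moments ∫x·sin²(jπx/L) dx = L²/4, ∫x²·sin²(jπx/L) dx = L³·(1/6 − 1/(4j²π²)); cross terms ∫x·sin(jπx/L)·sin(lπx/L) dx = 0 for j + l even and −4jlL²/(π²(j² − l²)²) for j + l odd, ∫x²·sin(jπx/L)·sin(lπx/L) dx = (−1)^(j+l)·4jlL³/(π²(j² − l²)²); higher powers the same way via product-to-sum and parts.
State is unnormalized: ∫|ψ|² dx = 12.930, and ∫ψ*·x³·ψ dx = 933.58, so ⟨x³⟩ = 933.58 / 12.930.
⟨x³⟩ = 72.205.

72.2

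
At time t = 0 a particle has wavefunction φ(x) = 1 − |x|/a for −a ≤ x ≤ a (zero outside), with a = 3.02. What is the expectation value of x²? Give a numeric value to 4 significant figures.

⟨x²⟩ = ∫ x²·|φ|² dx / ∫|φ|² dx (integrals over the domain).
φ is even, so ∫ over [−a, a] = 2∫₀ᵃ with φ = 1 − x/a there: ∫₀ᵃ (1 − x/a)² dx = a/3, ∫₀ᵃ x²(1 − x/a)² dx = a³/30, ∫₀ᵃ x⁴(1 − x/a)² dx = a⁵/105.
State is unnormalized: ∫|φ|² dx = 2.0133, and ∫φ*·x²·φ dx = 1.8362, so ⟨x²⟩ = 1.8362 / 2.0133.
⟨x²⟩ = 0.91204.

0.9120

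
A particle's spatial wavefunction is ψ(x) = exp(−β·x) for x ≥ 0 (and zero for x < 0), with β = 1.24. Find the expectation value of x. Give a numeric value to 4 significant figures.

0.4032

⟨x⟩ = ∫ x·|ψ|² dx / ∫|ψ|² dx (integrals over the domain).
Every integrand reduces to terms xʲ·e^(−2βx) on [0, ∞); use ∫₀^∞ xʲ·e^(−2βx) dx = j!/(2β)^(j+1).
State is unnormalized: ∫|ψ|² dx = 0.40323, and ∫ψ*·x·ψ dx = 0.16259, so ⟨x⟩ = 0.16259 / 0.40323.
⟨x⟩ = 0.40323.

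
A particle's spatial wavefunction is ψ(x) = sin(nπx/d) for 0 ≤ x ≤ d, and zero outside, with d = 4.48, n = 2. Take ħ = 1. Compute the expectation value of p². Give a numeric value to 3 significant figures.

p² ψ = −ħ² d²ψ/dx²; ⟨p²⟩ = −ħ² ∫ ψ*·ψ'' dx / ∫|ψ|² dx.
d/dx sin(nπx/d) = (nπ/d)·cos(nπx/d) and d²/dx² sin(nπx/d) = −(nπ/d)²·sin(nπx/d); on 0 ≤ x ≤ d, ∫sin²(nπx/d) dx = d/2 and ∫sin(nπx/d)·cos(nπx/d) dx = 0.
State is unnormalized: ∫|ψ|² dx = 2.2400, and ∫ψ*·(−ħ² ψ'') dx = 4.4061, so ⟨p²⟩ = 4.4061 / 2.2400.
⟨p²⟩ = 1.9670.

1.97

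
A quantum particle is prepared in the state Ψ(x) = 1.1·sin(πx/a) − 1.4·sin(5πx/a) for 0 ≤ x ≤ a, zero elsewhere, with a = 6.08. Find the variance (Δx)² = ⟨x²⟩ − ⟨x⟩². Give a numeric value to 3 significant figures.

2.07

Compute ⟨x⟩ and ⟨x²⟩ separately, then (Δx)² = ⟨x²⟩ − ⟨x⟩².
On 0 ≤ x ≤ a (j ≠ l): ∫sin²(jπx/a) dx = a/2, ∫sin(jπx/a)·sin(lπx/a) dx = 0; diagonal moments ∫x·sin²(jπx/a) dx = a²/4, ∫x²·sin²(jπx/a) dx = a³·(1/6 − 1/(4j²π²)); cross terms ∫x·sin(jπx/a)·sin(lπx/a) dx = 0 for j + l even and −4jla²/(π²(j² − l²)²) for j + l odd, ∫x²·sin(jπx/a)·sin(lπx/a) dx = (−1)^(j+l)·4jla³/(π²(j² − l²)²); higher powers the same way via product-to-sum and parts.
Normalization: ∫|Ψ|² dx = 9.6368.
⟨x⟩ = 3.0400 and ⟨x²⟩ = 11.308.
(Δx)² = 11.308 − (3.0400)² = 2.0667.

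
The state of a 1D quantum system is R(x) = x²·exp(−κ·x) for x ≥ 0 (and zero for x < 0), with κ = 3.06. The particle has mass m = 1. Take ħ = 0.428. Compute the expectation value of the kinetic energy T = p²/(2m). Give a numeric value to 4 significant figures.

T = −(ħ²/2m) d²/dx², so ⟨T⟩ = −(ħ²/2m) ∫ R*·R'' dx / ∫|R|² dx; with m = 1.
Differentiate x²·exp(−κ·x) with the product rule; every integrand then reduces to terms xʲ·e^(−2κx) on [0, ∞), with ∫₀^∞ xʲ·e^(−2κx) dx = j!/(2κ)^(j+1).
State is unnormalized: ∫|R|² dx = 0.0027955, and ∫R*·(−ħ²/2m · R'') dx = 0.00079916, so ⟨T⟩ = 0.00079916 / 0.0027955.
⟨T⟩ = 0.28588.

0.2859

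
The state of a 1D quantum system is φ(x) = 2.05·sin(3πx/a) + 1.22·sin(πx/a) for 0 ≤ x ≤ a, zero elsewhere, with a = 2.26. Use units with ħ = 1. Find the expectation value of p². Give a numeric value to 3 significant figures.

p² φ = −ħ² d²φ/dx²; ⟨p²⟩ = −ħ² ∫ φ*·φ'' dx / ∫|φ|² dx.
d²/dx² sin(jπx/a) = −(jπ/a)²·sin(jπx/a); on 0 ≤ x ≤ a, ∫sin²(jπx/a) dx = a/2 and ∫sin(jπx/a)·sin(lπx/a) dx = 0 for j ≠ l, so only diagonal terms survive in ∫|φ|² and ∫φ·φ″; ∫φ·φ′ dx = [φ²/2] between the walls = 0.
State is unnormalized: ∫|φ|² dx = 6.4307, and ∫φ*·(−ħ² φ'') dx = 85.837, so ⟨p²⟩ = 85.837 / 6.4307.
⟨p²⟩ = 13.348.

13.3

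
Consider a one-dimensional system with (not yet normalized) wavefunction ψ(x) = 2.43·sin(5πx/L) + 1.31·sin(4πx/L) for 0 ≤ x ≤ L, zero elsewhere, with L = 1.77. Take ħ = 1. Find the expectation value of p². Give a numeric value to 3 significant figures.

p² ψ = −ħ² d²ψ/dx²; ⟨p²⟩ = −ħ² ∫ ψ*·ψ'' dx / ∫|ψ|² dx.
d²/dx² sin(jπx/L) = −(jπ/L)²·sin(jπx/L); on 0 ≤ x ≤ L, ∫sin²(jπx/L) dx = L/2 and ∫sin(jπx/L)·sin(lπx/L) dx = 0 for j ≠ l, so only diagonal terms survive in ∫|ψ|² and ∫ψ·ψ″; ∫ψ·ψ′ dx = [ψ²/2] between the walls = 0.
State is unnormalized: ∫|ψ|² dx = 6.7446, and ∫ψ*·(−ħ² ψ'') dx = 488.13, so ⟨p²⟩ = 488.13 / 6.7446.
⟨p²⟩ = 72.373.

72.4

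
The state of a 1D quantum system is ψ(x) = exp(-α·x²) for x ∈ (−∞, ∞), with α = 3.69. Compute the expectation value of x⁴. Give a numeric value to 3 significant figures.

0.0138

⟨x⁴⟩ = ∫ x⁴·|ψ|² dx / ∫|ψ|² dx (integrals over the domain).
Gaussian moments: ∫x^(2j)·e^(−2αx²) dx = (2j−1)!!/(4α)^j · √(π/(2α)), odd powers integrate to 0; here √(π/(2α)) = 0.65245.
State is unnormalized: ∫|ψ|² dx = 0.65245, and ∫ψ*·x⁴·ψ dx = 0.0089845, so ⟨x⁴⟩ = 0.0089845 / 0.65245.
⟨x⁴⟩ = 0.013770.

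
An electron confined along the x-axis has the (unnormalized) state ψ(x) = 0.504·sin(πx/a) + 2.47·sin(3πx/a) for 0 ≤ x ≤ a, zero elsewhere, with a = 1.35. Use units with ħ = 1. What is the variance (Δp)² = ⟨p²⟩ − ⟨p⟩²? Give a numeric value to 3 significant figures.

47.0

Compute ⟨p⟩ and ⟨p²⟩ separately; (Δp)² = ⟨p²⟩ − ⟨p⟩².
d²/dx² sin(jπx/a) = −(jπ/a)²·sin(jπx/a); on 0 ≤ x ≤ a, ∫sin²(jπx/a) dx = a/2 and ∫sin(jπx/a)·sin(lπx/a) dx = 0 for j ≠ l, so only diagonal terms survive in ∫|ψ|² and ∫ψ·ψ″; ∫ψ·ψ′ dx = [ψ²/2] between the walls = 0.
Normalization: ∫|ψ|² dx = 4.2896.
⟨p⟩ = 0.0000 and ⟨p²⟩ = 47.007.
(Δp)² = 47.007 − (0.0000)² = 47.007.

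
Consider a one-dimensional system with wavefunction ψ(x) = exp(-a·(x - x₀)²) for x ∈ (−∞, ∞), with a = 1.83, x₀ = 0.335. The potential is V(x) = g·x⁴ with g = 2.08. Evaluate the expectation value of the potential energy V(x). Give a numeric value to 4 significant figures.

⟨V⟩ = ∫ V(x)·|ψ|² dx / ∫|ψ|² dx.
Gaussian moments (u = x − x₀): ∫u^(2j)·e^(−2au²) du = (2j−1)!!/(4a)^j · √(π/(2a)), odd powers integrate to 0; here √(π/(2a)) = 0.92648.
State is unnormalized: ∫|ψ|² dx = 0.92648, and ∫ψ*·V(x)·ψ dx = 0.30943, so ⟨V⟩ = 0.30943 / 0.92648.
⟨V⟩ = 0.33399.

0.3340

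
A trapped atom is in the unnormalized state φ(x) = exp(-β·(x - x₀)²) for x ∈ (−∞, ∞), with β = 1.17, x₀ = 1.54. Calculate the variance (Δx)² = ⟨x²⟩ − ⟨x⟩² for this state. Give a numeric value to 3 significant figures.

Compute ⟨x⟩ and ⟨x²⟩ separately, then (Δx)² = ⟨x²⟩ − ⟨x⟩².
Gaussian moments (u = x − x₀): ∫u^(2j)·e^(−2βu²) du = (2j−1)!!/(4β)^j · √(π/(2β)), odd powers integrate to 0; here √(π/(2β)) = 1.1587.
Normalization: ∫|φ|² dx = 1.1587.
⟨x⟩ = 1.5400 and ⟨x²⟩ = 2.5853.
(Δx)² = 2.5853 − (1.5400)² = 0.21368.

0.214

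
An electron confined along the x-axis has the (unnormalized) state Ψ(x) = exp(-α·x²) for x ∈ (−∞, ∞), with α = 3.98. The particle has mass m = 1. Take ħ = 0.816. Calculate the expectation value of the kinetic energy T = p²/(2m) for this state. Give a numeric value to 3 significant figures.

T = −(ħ²/2m) d²/dx², so ⟨T⟩ = −(ħ²/2m) ∫ Ψ*·Ψ'' dx / ∫|Ψ|² dx; with m = 1.
Gaussian moments: ∫x^(2j)·e^(−2αx²) dx = (2j−1)!!/(4α)^j · √(π/(2α)), odd powers integrate to 0; here √(π/(2α)) = 0.62823. Derivatives: d/dx e^(−αx²) = −2αx·e^(−αx²), d²/dx² e^(−αx²) = (4α²x² − 2α)·e^(−αx²).
State is unnormalized: ∫|Ψ|² dx = 0.62823, and ∫Ψ*·(−ħ²/2m · Ψ'') dx = 0.83244, so ⟨T⟩ = 0.83244 / 0.62823.
⟨T⟩ = 1.3251.

1.33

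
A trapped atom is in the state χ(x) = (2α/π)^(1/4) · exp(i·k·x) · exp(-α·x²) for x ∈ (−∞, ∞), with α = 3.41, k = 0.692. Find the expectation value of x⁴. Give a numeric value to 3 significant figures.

0.0161

⟨x⁴⟩ = ∫ x⁴·|χ|² dx (integrals over the domain).
Gaussian moments: ∫x^(2j)·e^(−2αx²) dx = (2j−1)!!/(4α)^j · √(π/(2α)), odd powers integrate to 0; here √(π/(2α)) = 0.67871.
⟨x⁴⟩ = 0.016125.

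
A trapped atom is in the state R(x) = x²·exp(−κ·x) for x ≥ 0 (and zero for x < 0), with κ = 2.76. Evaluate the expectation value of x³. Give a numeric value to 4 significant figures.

1.249

⟨x³⟩ = ∫ x³·|R|² dx / ∫|R|² dx (integrals over the domain).
Every integrand reduces to terms xʲ·e^(−2κx) on [0, ∞); use ∫₀^∞ xʲ·e^(−2κx) dx = j!/(2κ)^(j+1).
State is unnormalized: ∫|R|² dx = 0.0046829, and ∫R*·x³·R dx = 0.0058468, so ⟨x³⟩ = 0.0058468 / 0.0046829.
⟨x³⟩ = 1.2485.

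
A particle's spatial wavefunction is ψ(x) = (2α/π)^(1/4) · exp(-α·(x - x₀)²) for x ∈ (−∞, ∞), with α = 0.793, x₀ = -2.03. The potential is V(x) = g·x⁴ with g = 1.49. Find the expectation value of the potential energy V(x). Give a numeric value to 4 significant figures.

37.36

⟨V⟩ = ∫ V(x)·|ψ|² dx.
Gaussian moments (u = x − x₀): ∫u^(2j)·e^(−2αu²) du = (2j−1)!!/(4α)^j · √(π/(2α)), odd powers integrate to 0; here √(π/(2α)) = 1.4074.
⟨V⟩ = 37.362.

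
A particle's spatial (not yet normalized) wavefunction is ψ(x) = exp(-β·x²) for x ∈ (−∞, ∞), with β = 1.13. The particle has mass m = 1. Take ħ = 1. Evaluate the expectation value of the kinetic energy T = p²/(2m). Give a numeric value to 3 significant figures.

0.565

T = −(ħ²/2m) d²/dx², so ⟨T⟩ = −(ħ²/2m) ∫ ψ*·ψ'' dx / ∫|ψ|² dx; with m = 1.
Gaussian moments: ∫x^(2j)·e^(−2βx²) dx = (2j−1)!!/(4β)^j · √(π/(2β)), odd powers integrate to 0; here √(π/(2β)) = 1.1790. Derivatives: d/dx e^(−βx²) = −2βx·e^(−βx²), d²/dx² e^(−βx²) = (4β²x² − 2β)·e^(−βx²).
State is unnormalized: ∫|ψ|² dx = 1.1790, and ∫ψ*·(−ħ²/2m · ψ'') dx = 0.66615, so ⟨T⟩ = 0.66615 / 1.1790.
⟨T⟩ = 0.56500.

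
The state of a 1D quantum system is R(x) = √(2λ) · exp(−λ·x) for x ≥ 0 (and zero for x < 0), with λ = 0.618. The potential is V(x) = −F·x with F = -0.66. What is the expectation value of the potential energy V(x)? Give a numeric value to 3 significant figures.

⟨V⟩ = ∫ V(x)·|R|² dx.
Every integrand reduces to terms xʲ·e^(−2λx) on [0, ∞); use ∫₀^∞ xʲ·e^(−2λx) dx = j!/(2λ)^(j+1).
⟨V⟩ = 0.53398.

0.534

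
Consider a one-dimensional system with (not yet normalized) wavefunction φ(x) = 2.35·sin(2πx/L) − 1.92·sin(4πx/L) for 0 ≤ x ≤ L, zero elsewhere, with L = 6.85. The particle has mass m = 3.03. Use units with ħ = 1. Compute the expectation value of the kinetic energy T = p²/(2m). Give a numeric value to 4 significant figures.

T = −(ħ²/2m) d²/dx², so ⟨T⟩ = −(ħ²/2m) ∫ φ*·φ'' dx / ∫|φ|² dx; with m = 3.03.
d²/dx² sin(jπx/L) = −(jπ/L)²·sin(jπx/L); on 0 ≤ x ≤ L, ∫sin²(jπx/L) dx = L/2 and ∫sin(jπx/L)·sin(lπx/L) dx = 0 for j ≠ l, so only diagonal terms survive in ∫|φ|² and ∫φ·φ″; ∫φ·φ′ dx = [φ²/2] between the walls = 0.
State is unnormalized: ∫|φ|² dx = 31.540, and ∫φ*·(−ħ²/2m · φ'') dx = 9.6378, so ⟨T⟩ = 9.6378 / 31.540.
⟨T⟩ = 0.30557.

0.3056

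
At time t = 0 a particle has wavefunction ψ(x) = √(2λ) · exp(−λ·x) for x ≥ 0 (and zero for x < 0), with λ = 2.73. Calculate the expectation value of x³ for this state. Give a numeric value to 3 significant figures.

⟨x³⟩ = ∫ x³·|ψ|² dx (integrals over the domain).
Every integrand reduces to terms xʲ·e^(−2λx) on [0, ∞); use ∫₀^∞ xʲ·e^(−2λx) dx = j!/(2λ)^(j+1).
⟨x³⟩ = 0.036862.

0.0369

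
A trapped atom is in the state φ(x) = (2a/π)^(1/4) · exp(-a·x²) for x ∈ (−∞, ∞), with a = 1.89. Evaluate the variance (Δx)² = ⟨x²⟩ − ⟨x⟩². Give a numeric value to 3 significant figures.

0.132

Compute ⟨x⟩ and ⟨x²⟩ separately, then (Δx)² = ⟨x²⟩ − ⟨x⟩².
Gaussian moments: ∫x^(2j)·e^(−2ax²) dx = (2j−1)!!/(4a)^j · √(π/(2a)), odd powers integrate to 0; here √(π/(2a)) = 0.91165.
⟨x⟩ = 0.0000 and ⟨x²⟩ = 0.13228.
(Δx)² = 0.13228 − (0.0000)² = 0.13228.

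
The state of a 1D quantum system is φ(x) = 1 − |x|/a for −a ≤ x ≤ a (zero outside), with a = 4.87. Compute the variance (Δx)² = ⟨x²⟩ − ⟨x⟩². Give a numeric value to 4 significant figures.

Compute ⟨x⟩ and ⟨x²⟩ separately, then (Δx)² = ⟨x²⟩ − ⟨x⟩².
φ is even, so ∫ over [−a, a] = 2∫₀ᵃ with φ = 1 − x/a there: ∫₀ᵃ (1 − x/a)² dx = a/3, ∫₀ᵃ x²(1 − x/a)² dx = a³/30, ∫₀ᵃ x⁴(1 − x/a)² dx = a⁵/105.
Normalization: ∫|φ|² dx = 3.2467.
⟨x⟩ = 0.0000 and ⟨x²⟩ = 2.3717.
(Δx)² = 2.3717 − (0.0000)² = 2.3717.

2.372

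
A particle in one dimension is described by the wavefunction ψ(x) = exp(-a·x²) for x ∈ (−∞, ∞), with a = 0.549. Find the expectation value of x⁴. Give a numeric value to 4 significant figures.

0.6221

⟨x⁴⟩ = ∫ x⁴·|ψ|² dx / ∫|ψ|² dx (integrals over the domain).
Gaussian moments: ∫x^(2j)·e^(−2ax²) dx = (2j−1)!!/(4a)^j · √(π/(2a)), odd powers integrate to 0; here √(π/(2a)) = 1.6915.
State is unnormalized: ∫|ψ|² dx = 1.6915, and ∫ψ*·x⁴·ψ dx = 1.0523, so ⟨x⁴⟩ = 1.0523 / 1.6915.
⟨x⁴⟩ = 0.62209.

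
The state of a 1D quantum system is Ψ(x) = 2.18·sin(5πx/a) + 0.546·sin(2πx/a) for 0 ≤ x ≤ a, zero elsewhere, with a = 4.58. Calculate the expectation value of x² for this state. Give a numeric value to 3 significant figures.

6.75

⟨x²⟩ = ∫ x²·|Ψ|² dx / ∫|Ψ|² dx (integrals over the domain).
On 0 ≤ x ≤ a (j ≠ l): ∫sin²(jπx/a) dx = a/2, ∫sin(jπx/a)·sin(lπx/a) dx = 0; diagonal moments ∫x·sin²(jπx/a) dx = a²/4, ∫x²·sin²(jπx/a) dx = a³·(1/6 − 1/(4j²π²)); cross terms ∫x·sin(jπx/a)·sin(lπx/a) dx = 0 for j + l even and −4jla²/(π²(j² − l²)²) for j + l odd, ∫x²·sin(jπx/a)·sin(lπx/a) dx = (−1)^(j+l)·4jla³/(π²(j² − l²)²); higher powers the same way via product-to-sum and parts.
State is unnormalized: ∫|Ψ|² dx = 11.566, and ∫Ψ*·x²·Ψ dx = 78.123, so ⟨x²⟩ = 78.123 / 11.566.
⟨x²⟩ = 6.7547.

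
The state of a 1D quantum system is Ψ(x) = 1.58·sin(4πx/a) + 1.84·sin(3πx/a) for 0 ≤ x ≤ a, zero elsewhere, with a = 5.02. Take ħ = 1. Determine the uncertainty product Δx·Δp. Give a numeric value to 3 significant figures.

2.18

Δx = √(⟨x²⟩−⟨x⟩²), Δp = √(⟨p²⟩−⟨p⟩²).
On 0 ≤ x ≤ a (j ≠ l): ∫sin²(jπx/a) dx = a/2, ∫sin(jπx/a)·sin(lπx/a) dx = 0; diagonal moments ∫x·sin²(jπx/a) dx = a²/4, ∫x²·sin²(jπx/a) dx = a³·(1/6 − 1/(4j²π²)); cross terms ∫x·sin(jπx/a)·sin(lπx/a) dx = 0 for j + l even and −4jla²/(π²(j² − l²)²) for j + l odd, ∫x²·sin(jπx/a)·sin(lπx/a) dx = (−1)^(j+l)·4jla³/(π²(j² − l²)²); higher powers the same way via product-to-sum and parts. d²/dx² sin(jπx/a) = −(jπ/a)²·sin(jπx/a); on 0 ≤ x ≤ a, ∫sin²(jπx/a) dx = a/2 and ∫sin(jπx/a)·sin(lπx/a) dx = 0 for j ≠ l, so only diagonal terms survive in ∫|Ψ|² and ∫Ψ·Ψ″; ∫Ψ·Ψ′ dx = [Ψ²/2] between the walls = 0.
Normalization: ∫|Ψ|² dx = 14.764.
⟨x⟩ = 1.5249, ⟨x²⟩ = 3.3397 ⇒ Δx = 1.0071.
⟨p⟩ = 0.0000, ⟨p²⟩ = 4.6883 ⇒ Δp = 2.1653.
Δx·Δp = 2.1806.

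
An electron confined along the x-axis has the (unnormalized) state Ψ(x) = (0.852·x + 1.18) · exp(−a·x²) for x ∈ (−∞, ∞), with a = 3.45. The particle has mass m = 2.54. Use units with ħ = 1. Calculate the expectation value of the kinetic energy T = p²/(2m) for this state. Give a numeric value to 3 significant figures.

T = −(ħ²/2m) d²/dx², so ⟨T⟩ = −(ħ²/2m) ∫ Ψ*·Ψ'' dx / ∫|Ψ|² dx; with m = 2.54.
Expand each integrand as polynomial × e^(−2ax²) and use ∫x^(2j)·e^(−2ax²) dx = (2j−1)!!/(4a)^j · √(π/(2a)), odd powers → 0; here √(π/(2a)) = 0.67476. Differentiate with the product rule, d/dx e^(−ax²) = −2ax·e^(−ax²).
State is unnormalized: ∫|Ψ|² dx = 0.97503, and ∫Ψ*·(−ħ²/2m · Ψ'') dx = 0.71039, so ⟨T⟩ = 0.71039 / 0.97503.
⟨T⟩ = 0.72858.

0.729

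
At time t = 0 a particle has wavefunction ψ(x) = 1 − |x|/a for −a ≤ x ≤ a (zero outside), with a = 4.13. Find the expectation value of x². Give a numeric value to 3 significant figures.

1.71

⟨x²⟩ = ∫ x²·|ψ|² dx / ∫|ψ|² dx (integrals over the domain).
ψ is even, so ∫ over [−a, a] = 2∫₀ᵃ with ψ = 1 − x/a there: ∫₀ᵃ (1 − x/a)² dx = a/3, ∫₀ᵃ x²(1 − x/a)² dx = a³/30, ∫₀ᵃ x⁴(1 − x/a)² dx = a⁵/105.
State is unnormalized: ∫|ψ|² dx = 2.7533, and ∫ψ*·x²·ψ dx = 4.6963, so ⟨x²⟩ = 4.6963 / 2.7533.
⟨x²⟩ = 1.7057.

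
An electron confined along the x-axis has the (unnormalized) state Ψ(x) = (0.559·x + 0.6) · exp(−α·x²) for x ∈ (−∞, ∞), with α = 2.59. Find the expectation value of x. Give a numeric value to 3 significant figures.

0.166

⟨x⟩ = ∫ x·|Ψ|² dx / ∫|Ψ|² dx (integrals over the domain).
Expand each integrand as polynomial × e^(−2αx²) and use ∫x^(2j)·e^(−2αx²) dx = (2j−1)!!/(4α)^j · √(π/(2α)), odd powers → 0; here √(π/(2α)) = 0.77877.
State is unnormalized: ∫|Ψ|² dx = 0.30385, and ∫Ψ*·x·Ψ dx = 0.050425, so ⟨x⟩ = 0.050425 / 0.30385.
⟨x⟩ = 0.16595.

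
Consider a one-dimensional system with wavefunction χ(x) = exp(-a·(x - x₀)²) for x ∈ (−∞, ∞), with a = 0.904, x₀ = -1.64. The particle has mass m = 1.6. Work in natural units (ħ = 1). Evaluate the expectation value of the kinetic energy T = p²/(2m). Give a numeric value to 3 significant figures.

0.283

T = −(ħ²/2m) d²/dx², so ⟨T⟩ = −(ħ²/2m) ∫ χ*·χ'' dx / ∫|χ|² dx; with m = 1.6.
Gaussian moments (u = x − x₀): ∫u^(2j)·e^(−2au²) du = (2j−1)!!/(4a)^j · √(π/(2a)), odd powers integrate to 0; here √(π/(2a)) = 1.3182. Derivatives: d/dx e^(−au²) = −2au·e^(−au²), d²/dx² e^(−au²) = (4a²u² − 2a)·e^(−au²).
State is unnormalized: ∫|χ|² dx = 1.3182, and ∫χ*·(−ħ²/2m · χ'') dx = 0.37239, so ⟨T⟩ = 0.37239 / 1.3182.
⟨T⟩ = 0.28250.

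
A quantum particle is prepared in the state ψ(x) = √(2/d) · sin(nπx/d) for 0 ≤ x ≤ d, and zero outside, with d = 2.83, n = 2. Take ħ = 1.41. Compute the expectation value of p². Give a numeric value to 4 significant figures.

p² ψ = −ħ² d²ψ/dx²; ⟨p²⟩ = −ħ² ∫ ψ*·ψ'' dx.
d/dx sin(nπx/d) = (nπ/d)·cos(nπx/d) and d²/dx² sin(nπx/d) = −(nπ/d)²·sin(nπx/d); on 0 ≤ x ≤ d, ∫sin²(nπx/d) dx = d/2 and ∫sin(nπx/d)·cos(nπx/d) dx = 0.
⟨p²⟩ = 9.8000.

9.800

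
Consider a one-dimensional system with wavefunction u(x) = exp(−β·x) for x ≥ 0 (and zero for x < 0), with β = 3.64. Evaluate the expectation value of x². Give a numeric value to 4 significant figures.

⟨x²⟩ = ∫ x²·|u|² dx / ∫|u|² dx (integrals over the domain).
Every integrand reduces to terms xʲ·e^(−2βx) on [0, ∞); use ∫₀^∞ xʲ·e^(−2βx) dx = j!/(2β)^(j+1).
State is unnormalized: ∫|u|² dx = 0.13736, and ∫u*·x²·u dx = 0.0051837, so ⟨x²⟩ = 0.0051837 / 0.13736.
⟨x²⟩ = 0.037737.

0.03774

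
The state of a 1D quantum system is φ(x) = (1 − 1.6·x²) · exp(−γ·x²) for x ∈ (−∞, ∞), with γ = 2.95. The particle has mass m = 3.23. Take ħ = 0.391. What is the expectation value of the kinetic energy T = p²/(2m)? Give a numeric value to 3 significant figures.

0.125

T = −(ħ²/2m) d²/dx², so ⟨T⟩ = −(ħ²/2m) ∫ φ*·φ'' dx / ∫|φ|² dx; with m = 3.23.
Expand each integrand as polynomial × e^(−2γx²) and use ∫x^(2j)·e^(−2γx²) dx = (2j−1)!!/(4γ)^j · √(π/(2γ)), odd powers → 0; here √(π/(2γ)) = 0.72971. Differentiate with the product rule, d/dx e^(−γx²) = −2γx·e^(−γx²).
State is unnormalized: ∫|φ|² dx = 0.57207, and ∫φ*·(−ħ²/2m · φ'') dx = 0.071316, so ⟨T⟩ = 0.071316 / 0.57207.
⟨T⟩ = 0.12466.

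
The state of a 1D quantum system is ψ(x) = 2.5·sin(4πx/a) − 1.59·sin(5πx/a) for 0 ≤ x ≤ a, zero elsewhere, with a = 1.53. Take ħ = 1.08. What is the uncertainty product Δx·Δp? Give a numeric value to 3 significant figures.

3.19

Δx = √(⟨x²⟩−⟨x⟩²), Δp = √(⟨p²⟩−⟨p⟩²).
On 0 ≤ x ≤ a (j ≠ l): ∫sin²(jπx/a) dx = a/2, ∫sin(jπx/a)·sin(lπx/a) dx = 0; diagonal moments ∫x·sin²(jπx/a) dx = a²/4, ∫x²·sin²(jπx/a) dx = a³·(1/6 − 1/(4j²π²)); cross terms ∫x·sin(jπx/a)·sin(lπx/a) dx = 0 for j + l even and −4jla²/(π²(j² − l²)²) for j + l odd, ∫x²·sin(jπx/a)·sin(lπx/a) dx = (−1)^(j+l)·4jla³/(π²(j² − l²)²); higher powers the same way via product-to-sum and parts. d²/dx² sin(jπx/a) = −(jπ/a)²·sin(jπx/a); on 0 ≤ x ≤ a, ∫sin²(jπx/a) dx = a/2 and ∫sin(jπx/a)·sin(lπx/a) dx = 0 for j ≠ l, so only diagonal terms survive in ∫|ψ|² and ∫ψ·ψ″; ∫ψ·ψ′ dx = [ψ²/2] between the walls = 0.
Normalization: ∫|ψ|² dx = 6.7152.
⟨x⟩ = 1.0423, ⟨x²⟩ = 1.1980 ⇒ Δx = 0.33395.
⟨p⟩ = 0.0000, ⟨p²⟩ = 91.430 ⇒ Δp = 9.5619.
Δx·Δp = 3.1932.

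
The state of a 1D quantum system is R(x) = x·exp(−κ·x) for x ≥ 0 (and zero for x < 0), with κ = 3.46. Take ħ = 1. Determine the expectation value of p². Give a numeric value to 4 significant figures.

11.97

p² R = −ħ² d²R/dx²; ⟨p²⟩ = −ħ² ∫ R*·R'' dx / ∫|R|² dx.
Differentiate x·exp(−κ·x) with the product rule; every integrand then reduces to terms xʲ·e^(−2κx) on [0, ∞), with ∫₀^∞ xʲ·e^(−2κx) dx = j!/(2κ)^(j+1).
State is unnormalized: ∫|R|² dx = 0.0060355, and ∫R*·(−ħ² R'') dx = 0.072254, so ⟨p²⟩ = 0.072254 / 0.0060355.
⟨p²⟩ = 11.972.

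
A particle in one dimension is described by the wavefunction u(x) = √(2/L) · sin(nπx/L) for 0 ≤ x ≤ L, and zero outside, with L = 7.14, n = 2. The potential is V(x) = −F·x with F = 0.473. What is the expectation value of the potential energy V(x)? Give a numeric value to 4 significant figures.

-1.689

⟨V⟩ = ∫ V(x)·|u|² dx.
With sin²θ = (1 − cos2θ)/2 on 0 ≤ x ≤ L: ∫sin²(nπx/L) dx = L/2, ∫x·sin²(nπx/L) dx = L²/4, ∫x²·sin²(nπx/L) dx = L³·(1/6 − 1/(4n²π²)); higher powers xᵏ the same way, integrating xᵏ·cos(2nπx/L) by parts.
⟨V⟩ = -1.6886.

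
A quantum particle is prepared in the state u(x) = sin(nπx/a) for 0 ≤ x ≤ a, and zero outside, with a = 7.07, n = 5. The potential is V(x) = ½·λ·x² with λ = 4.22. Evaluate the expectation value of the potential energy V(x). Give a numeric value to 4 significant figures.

⟨V⟩ = ∫ V(x)·|u|² dx / ∫|u|² dx.
With sin²θ = (1 − cos2θ)/2 on 0 ≤ x ≤ a: ∫sin²(nπx/a) dx = a/2, ∫x·sin²(nπx/a) dx = a²/4, ∫x²·sin²(nπx/a) dx = a³·(1/6 − 1/(4n²π²)); higher powers xᵏ the same way, integrating xᵏ·cos(2nπx/a) by parts.
State is unnormalized: ∫|u|² dx = 3.5350, and ∫u*·V(x)·u dx = 123.52, so ⟨V⟩ = 123.52 / 3.5350.
⟨V⟩ = 34.942.

34.94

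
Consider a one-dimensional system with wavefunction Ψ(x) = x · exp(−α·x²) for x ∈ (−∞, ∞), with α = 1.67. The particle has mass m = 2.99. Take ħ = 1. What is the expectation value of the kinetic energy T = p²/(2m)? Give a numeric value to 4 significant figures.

T = −(ħ²/2m) d²/dx², so ⟨T⟩ = −(ħ²/2m) ∫ Ψ*·Ψ'' dx / ∫|Ψ|² dx; with m = 2.99.
Expand each integrand as polynomial × e^(−2αx²) and use ∫x^(2j)·e^(−2αx²) dx = (2j−1)!!/(4α)^j · √(π/(2α)), odd powers → 0; here √(π/(2α)) = 0.96984. Differentiate with the product rule, d/dx e^(−αx²) = −2αx·e^(−αx²).
State is unnormalized: ∫|Ψ|² dx = 0.14519, and ∫Ψ*·(−ħ²/2m · Ψ'') dx = 0.12164, so ⟨T⟩ = 0.12164 / 0.14519.
⟨T⟩ = 0.83779.

0.8378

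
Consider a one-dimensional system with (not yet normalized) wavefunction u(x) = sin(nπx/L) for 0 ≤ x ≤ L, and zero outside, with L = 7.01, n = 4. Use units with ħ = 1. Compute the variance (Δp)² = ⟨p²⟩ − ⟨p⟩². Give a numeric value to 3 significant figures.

3.21

Compute ⟨p⟩ and ⟨p²⟩ separately; (Δp)² = ⟨p²⟩ − ⟨p⟩².
d/dx sin(nπx/L) = (nπ/L)·cos(nπx/L) and d²/dx² sin(nπx/L) = −(nπ/L)²·sin(nπx/L); on 0 ≤ x ≤ L, ∫sin²(nπx/L) dx = L/2 and ∫sin(nπx/L)·cos(nπx/L) dx = 0.
Normalization: ∫|u|² dx = 3.5050.
⟨p⟩ = 0.0000 and ⟨p²⟩ = 3.2135.
(Δp)² = 3.2135 − (0.0000)² = 3.2135.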